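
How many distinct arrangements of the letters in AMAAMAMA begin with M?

21

Fix M in the first position and arrange the remaining 7 letters.
Those 7 letters have A appearing 5 times and M appearing twice, giving (7)!/(5!·2!) = 21.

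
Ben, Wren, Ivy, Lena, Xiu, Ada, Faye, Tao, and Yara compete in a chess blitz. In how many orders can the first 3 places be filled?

This is an ordered selection of 3 from 9: P(9,3).
That gives 9 × 8 × 7 = 504.

504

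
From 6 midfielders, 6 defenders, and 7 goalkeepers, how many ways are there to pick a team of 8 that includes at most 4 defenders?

Split by how many defenders are chosen (0 through 4).
Sum: C(6,0)·C(13,8) + C(6,1)·C(13,7) + C(6,2)·C(13,6) + C(6,3)·C(13,5) + C(6,4)·C(13,4) = 1287 + 10296 + 25740 + 25740 + 10725 = 73788.

73788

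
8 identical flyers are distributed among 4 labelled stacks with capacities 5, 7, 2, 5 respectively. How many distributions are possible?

By stars and bars, unrestricted non-negative solutions to x_1+…+x_4 = 8 number C(8+3,3) = 165.
Subtract solutions that violate a single cap (substitute x_i' = x_i − (cap_i+1)): x_1 ≥ 6 gives C(5,3) = 10; x_2 ≥ 8 gives C(3,3) = 1; x_3 ≥ 3 gives C(8,3) = 56; x_4 ≥ 6 gives C(5,3) = 10. Together 77.
No two caps can be exceeded simultaneously, so the pair terms are all 0.
By inclusion–exclusion the count is 165 − 77 + 0 = 88.

88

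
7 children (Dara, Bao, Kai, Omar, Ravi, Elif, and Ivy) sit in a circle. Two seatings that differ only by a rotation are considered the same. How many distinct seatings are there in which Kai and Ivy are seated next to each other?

240

Glue Kai and Ivy into a block (2 internal orders). Seating 6 units around a circle gives (5)! arrangements.
So 2 × (5)! = 2 × 120 = 240.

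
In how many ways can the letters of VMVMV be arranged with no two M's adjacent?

Total arrangements of VMVMV: 5!/(3!·2!) = 10.
Arrangements with the M's together: treat MM as one letter, giving (4)!/(3!) = 4.
Subtracting, 10 − 4 = 6 arrangements keep the M's apart.

6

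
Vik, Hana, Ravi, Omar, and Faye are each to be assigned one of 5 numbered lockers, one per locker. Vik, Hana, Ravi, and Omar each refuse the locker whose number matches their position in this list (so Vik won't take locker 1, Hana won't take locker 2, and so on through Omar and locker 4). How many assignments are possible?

53

Let Aᵢ (for 1 ≤ i ≤ 4) be the placements that put person i in their forbidden locker. Any j of these fix j positions, leaving (5−j)! ways to fill the rest, and there are C(4,j) ways to pick which j.
By inclusion–exclusion, the number of valid placements is Σ_{j=0}^{4} (−1)^j C(4,j)·(5−j)!.
Computing: 120 − 96 + 36 − 8 + 1 = 53.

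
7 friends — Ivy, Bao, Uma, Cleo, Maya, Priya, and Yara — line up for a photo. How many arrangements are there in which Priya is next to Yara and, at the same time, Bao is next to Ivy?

480

Treat {Priya,Yara} as one block (2 orders) and {Bao,Ivy} as another (2 orders).
That leaves 5 units to arrange: 2 × 2 × 5! = 4 × 120 = 480.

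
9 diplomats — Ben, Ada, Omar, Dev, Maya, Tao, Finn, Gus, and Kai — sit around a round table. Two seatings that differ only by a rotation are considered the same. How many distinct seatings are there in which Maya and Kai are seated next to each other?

10080

Glue Maya and Kai into a block (2 internal orders). Seating 8 units around a circle gives (7)! arrangements.
So 2 × (7)! = 2 × 5040 = 10080.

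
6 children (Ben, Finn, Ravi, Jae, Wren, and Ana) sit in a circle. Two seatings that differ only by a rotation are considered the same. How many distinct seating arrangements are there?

Fix one person's seat to break rotational symmetry; the remaining 5 people can be arranged in (5)! = 120 ways.

120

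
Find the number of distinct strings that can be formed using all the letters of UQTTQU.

90

The 6 letters of UQTTQU have repeats: Q appearing twice, T appearing twice, and U appearing twice.
Dividing 6! = 720 by 2!·2!·2! = 8 for the repeated letters gives 90.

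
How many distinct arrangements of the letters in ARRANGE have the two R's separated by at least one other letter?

900

There are 7!/(2!·2!) = 1260 arrangements of ARRANGE in total.
If the two R's are adjacent, glue them into one block, leaving 6 items to arrange: (6)!/(2!) = 360 ways.
Subtracting, 1260 − 360 = 900 arrangements keep the R's apart.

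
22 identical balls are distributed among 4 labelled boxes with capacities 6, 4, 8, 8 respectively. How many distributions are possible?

Ignoring the caps, the number of non-negative solutions to x_1+…+x_4 = 22 is C(25,3) = 2300.
Subtract solutions that violate a single cap (substitute x_i' = x_i − (cap_i+1)): x_1 ≥ 7 gives C(18,3) = 816; x_2 ≥ 5 gives C(20,3) = 1140; x_3 ≥ 9 gives C(16,3) = 560; x_4 ≥ 9 gives C(16,3) = 560. Together 3076.
Add back pairs where two caps are both exceeded: 286 + 84 + 84 + 165 + 165 + 35 = 819.
Subtract triples: 4 + 4 + 0 + 0 = 8.
By inclusion–exclusion the count is 2300 − 3076 + 819 − 8 = 35.

35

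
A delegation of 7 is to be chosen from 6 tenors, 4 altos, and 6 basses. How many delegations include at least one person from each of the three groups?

Unrestricted: C(16,7) = 11440 ways to pick any 7 of the 16.
Subtract selections that omit an entire group: no tenors → C(10,7) = 120; no altos → C(12,7) = 792; no basses → C(10,7) = 120.
Add back selections omitting two groups (i.e. drawn from a single group): C(6,7) + C(4,7) + C(6,7) = 0.
By inclusion–exclusion: 11440 − 1032 + 0 = 10408.

10408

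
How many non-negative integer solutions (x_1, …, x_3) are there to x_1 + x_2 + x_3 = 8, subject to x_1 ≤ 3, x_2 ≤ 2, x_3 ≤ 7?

11

Ignoring the caps, the number of non-negative solutions to x_1+…+x_3 = 8 is C(10,2) = 45.
Subtract solutions that violate a single cap (substitute x_i' = x_i − (cap_i+1)): x_1 ≥ 4 gives C(6,2) = 15; x_2 ≥ 3 gives C(7,2) = 21; x_3 ≥ 8 gives C(2,2) = 1. Together 37.
Add back pairs where two caps are both exceeded: 3 + 0 + 0 = 3.
By inclusion–exclusion the count is 45 − 37 + 3 = 11.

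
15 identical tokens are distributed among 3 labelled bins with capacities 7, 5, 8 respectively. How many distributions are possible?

Without the upper bounds there are C(17,2) = 136 ways to split 15 among 3 bins.
Subtract solutions that violate a single cap (substitute x_i' = x_i − (cap_i+1)): x_1 ≥ 8 gives C(9,2) = 36; x_2 ≥ 6 gives C(11,2) = 55; x_3 ≥ 9 gives C(8,2) = 28. Together 119.
Add back pairs where two caps are both exceeded: 3 + 0 + 1 = 4.
By inclusion–exclusion the count is 136 − 119 + 4 = 21.

21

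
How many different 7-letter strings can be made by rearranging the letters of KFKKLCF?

KFKKLCF has 7 letters with F appearing twice and K appearing 3 times.
So there are 7! / (3!·2!) = 420 distinguishable arrangements.

420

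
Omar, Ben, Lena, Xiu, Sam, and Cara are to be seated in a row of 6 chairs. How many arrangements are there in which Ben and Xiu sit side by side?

Place the 4 others and the Ben-Xiu pair as 5 objects in a line; the pair has 2 internal arrangements.
That gives 2 × 5! = 2 × 120 = 240.

240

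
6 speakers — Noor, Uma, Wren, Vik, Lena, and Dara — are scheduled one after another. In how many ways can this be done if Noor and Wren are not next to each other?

Of the 6! = 720 arrangements, those with Noor and Wren adjacent number 2 × 5! = 240 (treat the pair as a block with 2 internal orders).
Complementary counting: 720 − 240 = 480.

480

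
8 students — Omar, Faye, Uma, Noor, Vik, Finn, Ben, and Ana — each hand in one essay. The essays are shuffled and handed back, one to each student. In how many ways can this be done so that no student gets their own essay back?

This is the derangement count D_8: permutations of 8 items with no fixed point.
By inclusion–exclusion this is Σ_{j=0}^{8} (−1)^j C(8,j)·(8−j)!.
Computing: 40320 − 40320 + 20160 − 6720 + 1680 − 336 + 56 − 8 + 1 = 14833.

14833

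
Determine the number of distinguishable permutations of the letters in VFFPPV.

90

The 6 letters of VFFPPV have repeats: F appearing twice, P appearing twice, and V appearing twice.
Dividing 6! = 720 by 2!·2!·2! = 8 for the repeated letters gives 90.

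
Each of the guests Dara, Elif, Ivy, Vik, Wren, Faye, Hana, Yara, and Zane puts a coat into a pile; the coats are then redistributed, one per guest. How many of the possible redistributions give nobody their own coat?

133496

This is the derangement count D_9: permutations of 9 items with no fixed point.
By inclusion–exclusion this is Σ_{j=0}^{9} (−1)^j C(9,j)·(9−j)!.
Computing: 362880 − 362880 + 181440 − 60480 + 15120 − 3024 + 504 − 72 + 9 − 1 = 133496.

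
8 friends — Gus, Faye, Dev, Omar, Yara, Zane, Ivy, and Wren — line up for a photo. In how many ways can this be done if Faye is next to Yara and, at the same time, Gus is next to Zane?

Treat {Faye,Yara} as one block (2 orders) and {Gus,Zane} as another (2 orders).
That leaves 6 units to arrange: 2 × 2 × 6! = 4 × 720 = 2880.

2880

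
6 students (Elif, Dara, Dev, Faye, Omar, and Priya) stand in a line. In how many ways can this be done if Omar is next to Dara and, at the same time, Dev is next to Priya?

Treat {Omar,Dara} as one block (2 orders) and {Dev,Priya} as another (2 orders).
That leaves 4 units to arrange: 2 × 2 × 4! = 4 × 24 = 96.

96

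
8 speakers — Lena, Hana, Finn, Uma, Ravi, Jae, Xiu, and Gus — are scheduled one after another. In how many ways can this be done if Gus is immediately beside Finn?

10080

Place the 6 others and the Gus-Finn pair as 7 objects in a line; the pair has 2 internal arrangements.
That gives 2 × 7! = 2 × 5040 = 10080.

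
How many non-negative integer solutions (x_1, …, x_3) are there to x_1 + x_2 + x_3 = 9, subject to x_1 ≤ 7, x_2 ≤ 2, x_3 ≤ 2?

Without the upper bounds there are C(11,2) = 55 ways to split 9 among 3 variables.
Subtract solutions that violate a single cap (substitute x_i' = x_i − (cap_i+1)): x_1 ≥ 8 gives C(3,2) = 3; x_2 ≥ 3 gives C(8,2) = 28; x_3 ≥ 3 gives C(8,2) = 28. Together 59.
Add back pairs where two caps are both exceeded: 0 + 0 + 10 = 10.
By inclusion–exclusion the count is 55 − 59 + 10 = 6.

6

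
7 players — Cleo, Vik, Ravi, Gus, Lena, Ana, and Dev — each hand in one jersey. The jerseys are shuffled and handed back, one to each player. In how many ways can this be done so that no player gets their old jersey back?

1854

This is the derangement count D_7: permutations of 7 items with no fixed point.
By inclusion–exclusion this is Σ_{j=0}^{7} (−1)^j C(7,j)·(7−j)!.
Computing: 5040 − 5040 + 2520 − 840 + 210 − 42 + 7 − 1 = 1854.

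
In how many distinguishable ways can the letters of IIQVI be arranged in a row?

Letter multiplicities in IIQVI: I×3, Q×1, V×1.
The number of distinct arrangements is 5!/(3!) = 120/6 = 20.

20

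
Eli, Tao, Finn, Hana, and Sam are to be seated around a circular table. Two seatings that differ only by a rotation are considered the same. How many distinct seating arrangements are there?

24

Fix one person's seat to break rotational symmetry; the remaining 4 people can be arranged in (4)! = 24 ways.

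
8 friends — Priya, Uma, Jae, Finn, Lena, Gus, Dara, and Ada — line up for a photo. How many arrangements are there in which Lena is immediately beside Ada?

Glue Lena and Ada into one block (2 internal orders), leaving 7 units to arrange in a row.
So the count is 2·(7)! = 10080.

10080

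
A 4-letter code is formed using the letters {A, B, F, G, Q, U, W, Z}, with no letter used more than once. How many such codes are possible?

With no repetition, fill the 4 letters in order: 8 choices, then 7, down to 5.
That product is 8 × 7 × 6 × 5 = 1680.

1680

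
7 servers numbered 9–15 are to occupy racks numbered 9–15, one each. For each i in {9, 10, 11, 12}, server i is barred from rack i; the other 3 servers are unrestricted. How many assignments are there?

2790

Let Aᵢ (for 9 ≤ i ≤ 12) be the placements that put server i in its forbidden rack. Any j of these fix j positions, leaving (7−j)! ways to fill the rest, and there are C(4,j) ways to pick which j.
By inclusion–exclusion, the number of valid placements is Σ_{j=0}^{4} (−1)^j C(4,j)·(7−j)!.
Computing: 5040 − 2880 + 720 − 96 + 6 = 2790.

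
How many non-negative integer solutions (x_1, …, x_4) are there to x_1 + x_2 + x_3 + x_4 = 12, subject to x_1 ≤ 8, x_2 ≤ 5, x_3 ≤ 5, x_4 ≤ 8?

248

By stars and bars, unrestricted non-negative solutions to x_1+…+x_4 = 12 number C(12+3,3) = 455.
Subtract solutions that violate a single cap (substitute x_i' = x_i − (cap_i+1)): x_1 ≥ 9 gives C(6,3) = 20; x_2 ≥ 6 gives C(9,3) = 84; x_3 ≥ 6 gives C(9,3) = 84; x_4 ≥ 9 gives C(6,3) = 20. Together 208.
Add back pairs where two caps are both exceeded: 0 + 0 + 0 + 1 + 0 + 0 = 1.
By inclusion–exclusion the count is 455 − 208 + 1 = 248.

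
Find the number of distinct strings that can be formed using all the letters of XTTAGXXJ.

Letter multiplicities in XTTAGXXJ: A×1, G×1, J×1, T×2, X×3.
So there are 8! / (3!·2!) = 3360 distinguishable arrangements.

3360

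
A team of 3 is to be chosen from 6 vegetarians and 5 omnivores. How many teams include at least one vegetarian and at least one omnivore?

135

With no constraint there are C(11,3) = 165 possible selections.
Subtract selections that omit an entire group: no vegetarians → C(5,3) = 10; no omnivores → C(6,3) = 20.
Both groups omitted at once is impossible, so 165 − 30 = 135.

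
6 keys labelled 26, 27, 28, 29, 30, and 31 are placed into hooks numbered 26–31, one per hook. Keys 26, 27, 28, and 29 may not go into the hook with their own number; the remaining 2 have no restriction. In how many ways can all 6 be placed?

362

Let Aᵢ (for 26 ≤ i ≤ 29) be the placements that put key i in its forbidden hook. Any j of these fix j positions, leaving (6−j)! ways to fill the rest, and there are C(4,j) ways to pick which j.
By inclusion–exclusion, the number of valid placements is Σ_{j=0}^{4} (−1)^j C(4,j)·(6−j)!.
Computing: 720 − 480 + 144 − 24 + 2 = 362.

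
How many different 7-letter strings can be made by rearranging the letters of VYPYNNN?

Letter multiplicities in VYPYNNN: N×3, P×1, V×1, Y×2.
The number of distinct arrangements is 7!/(3!·2!) = 5040/12 = 420.

420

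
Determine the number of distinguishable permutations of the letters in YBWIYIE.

The 7 letters of YBWIYIE have repeats: I appearing twice and Y appearing twice.
So there are 7! / (2!·2!) = 1260 distinguishable arrangements.

1260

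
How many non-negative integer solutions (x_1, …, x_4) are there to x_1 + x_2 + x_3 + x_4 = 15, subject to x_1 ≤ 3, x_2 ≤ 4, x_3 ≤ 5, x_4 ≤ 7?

By stars and bars, unrestricted non-negative solutions to x_1+…+x_4 = 15 number C(15+3,3) = 816.
Subtract solutions that violate a single cap (substitute x_i' = x_i − (cap_i+1)): x_1 ≥ 4 gives C(14,3) = 364; x_2 ≥ 5 gives C(13,3) = 286; x_3 ≥ 6 gives C(12,3) = 220; x_4 ≥ 8 gives C(10,3) = 120. Together 990.
Add back pairs where two caps are both exceeded: 84 + 56 + 20 + 35 + 10 + 4 = 209.
Subtract triples: 1 + 0 + 0 + 0 = 1.
By inclusion–exclusion the count is 816 − 990 + 209 − 1 = 34.

34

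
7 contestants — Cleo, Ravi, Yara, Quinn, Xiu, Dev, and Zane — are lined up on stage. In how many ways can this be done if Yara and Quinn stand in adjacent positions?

1440

Glue Yara and Quinn into one block (2 internal orders), leaving 6 units to arrange in a row.
That gives 2 × 6! = 2 × 720 = 1440.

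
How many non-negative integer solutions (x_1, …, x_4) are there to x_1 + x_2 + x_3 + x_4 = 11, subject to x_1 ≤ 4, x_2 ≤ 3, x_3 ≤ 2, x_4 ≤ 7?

By stars and bars, unrestricted non-negative solutions to x_1+…+x_4 = 11 number C(11+3,3) = 364.
Subtract solutions that violate a single cap (substitute x_i' = x_i − (cap_i+1)): x_1 ≥ 5 gives C(9,3) = 84; x_2 ≥ 4 gives C(10,3) = 120; x_3 ≥ 3 gives C(11,3) = 165; x_4 ≥ 8 gives C(6,3) = 20. Together 389.
Add back pairs where two caps are both exceeded: 10 + 20 + 0 + 35 + 0 + 1 = 66.
By inclusion–exclusion the count is 364 − 389 + 66 = 41.

41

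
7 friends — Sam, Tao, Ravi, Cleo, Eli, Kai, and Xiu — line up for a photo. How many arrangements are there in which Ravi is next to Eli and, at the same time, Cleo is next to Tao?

480

Treat {Ravi,Eli} as one block (2 orders) and {Cleo,Tao} as another (2 orders).
That leaves 5 units to arrange: 2 × 2 × 5! = 4 × 120 = 480.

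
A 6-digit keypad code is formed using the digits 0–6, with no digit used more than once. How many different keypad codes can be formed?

5040

This is a permutation of 6 out of 7: P(7,6) = 7!/1!.
That product is 7 × 6 × 5 × 4 × 3 × 2 = 5040.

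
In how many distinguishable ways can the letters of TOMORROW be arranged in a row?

Letter multiplicities in TOMORROW: M×1, O×3, R×2, T×1, W×1.
The number of distinct arrangements is 8!/(3!·2!) = 40320/12 = 3360.

3360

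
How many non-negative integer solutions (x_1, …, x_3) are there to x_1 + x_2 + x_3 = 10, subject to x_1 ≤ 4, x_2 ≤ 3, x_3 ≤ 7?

By stars and bars, unrestricted non-negative solutions to x_1+…+x_3 = 10 number C(10+2,2) = 66.
Subtract solutions that violate a single cap (substitute x_i' = x_i − (cap_i+1)): x_1 ≥ 5 gives C(7,2) = 21; x_2 ≥ 4 gives C(8,2) = 28; x_3 ≥ 8 gives C(4,2) = 6. Together 55.
Add back pairs where two caps are both exceeded: 3 + 0 + 0 = 3.
By inclusion–exclusion the count is 66 − 55 + 3 = 14.

14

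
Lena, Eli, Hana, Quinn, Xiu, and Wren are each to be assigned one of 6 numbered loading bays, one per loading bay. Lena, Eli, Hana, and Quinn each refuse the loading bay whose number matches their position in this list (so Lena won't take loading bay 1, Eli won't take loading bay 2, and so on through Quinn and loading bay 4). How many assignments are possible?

362

Let Aᵢ (for 1 ≤ i ≤ 4) be the placements that put person i in their forbidden loading bay. Any j of these fix j positions, leaving (6−j)! ways to fill the rest, and there are C(4,j) ways to pick which j.
By inclusion–exclusion, the number of valid placements is Σ_{j=0}^{4} (−1)^j C(4,j)·(6−j)!.
Computing: 720 − 480 + 144 − 24 + 2 = 362.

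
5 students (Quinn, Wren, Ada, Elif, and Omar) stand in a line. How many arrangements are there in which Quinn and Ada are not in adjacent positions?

72

Of the 5! = 120 arrangements, those with Quinn and Ada adjacent number 2 × 4! = 48 (treat the pair as a block with 2 internal orders).
Complementary counting: 120 − 48 = 72.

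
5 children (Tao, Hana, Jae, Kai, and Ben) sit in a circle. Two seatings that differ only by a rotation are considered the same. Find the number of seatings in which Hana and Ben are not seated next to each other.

12

All circular seatings of 5 people number (4)! = 24.
Those with Hana next to Ben: fuse the pair into one unit and seat 4 units around a circle — 2·(3)! = 12.
Subtracting, 24 − 12 = 12.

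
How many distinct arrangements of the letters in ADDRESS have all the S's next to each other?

Treat the 2 copies of S as a single block. The multiset to arrange is then {SS, A, D, D, E, R}, 6 items in all.
That gives (6)!/(2!) = 360 arrangements.

360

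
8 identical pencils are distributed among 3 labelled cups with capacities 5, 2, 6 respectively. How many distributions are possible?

Ignoring the caps, the number of non-negative solutions to x_1+…+x_3 = 8 is C(10,2) = 45.
Subtract solutions that violate a single cap (substitute x_i' = x_i − (cap_i+1)): x_1 ≥ 6 gives C(4,2) = 6; x_2 ≥ 3 gives C(7,2) = 21; x_3 ≥ 7 gives C(3,2) = 3. Together 30.
No two caps can be exceeded simultaneously, so the pair terms are all 0.
By inclusion–exclusion the count is 45 − 30 + 0 = 15.

15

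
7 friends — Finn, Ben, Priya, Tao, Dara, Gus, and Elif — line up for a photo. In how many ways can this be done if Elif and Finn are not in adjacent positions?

There are 7! = 5040 arrangements in all. If Elif and Finn are adjacent, merging them into one block gives 2·(6)! = 1440 arrangements.
Complementary counting: 5040 − 1440 = 3600.

3600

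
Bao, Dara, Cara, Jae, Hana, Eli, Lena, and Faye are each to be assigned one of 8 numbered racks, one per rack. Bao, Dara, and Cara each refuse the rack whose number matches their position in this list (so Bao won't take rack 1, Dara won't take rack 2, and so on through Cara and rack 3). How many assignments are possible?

Let Aᵢ (for i ∈ {1, 2, 3}) be the placements that put person i in their forbidden rack. Any j of these fix j positions, leaving (8−j)! ways to fill the rest, and there are C(3,j) ways to pick which j.
By inclusion–exclusion, the number of valid placements is Σ_{j=0}^{3} (−1)^j C(3,j)·(8−j)!.
Computing: 40320 − 15120 + 2160 − 120 = 27240.

27240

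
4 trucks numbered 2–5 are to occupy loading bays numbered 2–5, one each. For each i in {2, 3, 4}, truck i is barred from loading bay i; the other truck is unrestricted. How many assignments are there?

Let Aᵢ (for i ∈ {2, 3, 4}) be the placements that put truck i in its forbidden loading bay. Any j of these fix j positions, leaving (4−j)! ways to fill the rest, and there are C(3,j) ways to pick which j.
By inclusion–exclusion, the number of valid placements is Σ_{j=0}^{3} (−1)^j C(3,j)·(4−j)!.
Computing: 24 − 18 + 6 − 1 = 11.

11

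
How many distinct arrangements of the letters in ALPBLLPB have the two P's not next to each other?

There are 8!/(3!·2!·2!) = 1680 arrangements of ALPBLLPB in total.
If the two P's are adjacent, glue them into one block, leaving 7 items to arrange: (7)!/(3!·2!) = 420 ways.
Hence 1680 − 420 = 1260.

1260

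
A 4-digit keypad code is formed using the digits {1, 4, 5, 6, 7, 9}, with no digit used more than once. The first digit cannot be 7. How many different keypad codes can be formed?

The first digit has 6−1 = 5 choices (anything except 7).
The remaining 3 digits are filled from the other 5 symbols without repetition: 5 × 4 × 3 = 60.
Total: 5 × 60 = 300.

300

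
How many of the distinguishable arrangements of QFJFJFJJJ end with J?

280

With the last slot taken by J, it remains to arrange the other 8 letters (QFFJFJJJ).
Those 8 letters have F appearing 3 times and J appearing 4 times, giving (8)!/(4!·3!) = 280.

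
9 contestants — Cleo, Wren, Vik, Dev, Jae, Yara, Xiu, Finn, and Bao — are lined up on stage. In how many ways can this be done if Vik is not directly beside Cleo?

282240

There are 9! = 362880 arrangements in all. If Vik and Cleo are adjacent, merging them into one block gives 2·(8)! = 80640 arrangements.
Complementary counting: 362880 − 80640 = 282240.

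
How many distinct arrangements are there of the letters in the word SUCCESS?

420

SUCCESS has 7 letters with C appearing twice and S appearing 3 times.
So there are 7! / (3!·2!) = 420 distinguishable arrangements.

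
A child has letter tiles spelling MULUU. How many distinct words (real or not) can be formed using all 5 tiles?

Letter multiplicities in MULUU: L×1, M×1, U×3.
Dividing 5! = 120 by 3! = 6 for the repeated letters gives 20.

20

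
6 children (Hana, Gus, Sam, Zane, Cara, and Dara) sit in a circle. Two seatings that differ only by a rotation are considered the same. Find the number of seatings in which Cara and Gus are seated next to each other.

48

Glue Cara and Gus into a block (2 internal orders). Seating 5 units around a circle gives (4)! arrangements.
So 2 × (4)! = 2 × 24 = 48.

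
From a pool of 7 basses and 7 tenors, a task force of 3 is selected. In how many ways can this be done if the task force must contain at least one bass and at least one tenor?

Total 3-person selections from all 14: C(14,3) = 364.
Selections missing a whole group: no basses → C(7,3) = 35; no tenors → C(7,3) = 35.
Both groups omitted at once is impossible, so 364 − 70 = 294.

294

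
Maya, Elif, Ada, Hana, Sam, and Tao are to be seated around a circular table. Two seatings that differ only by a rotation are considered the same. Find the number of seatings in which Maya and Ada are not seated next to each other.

All circular seatings of 6 people number (5)! = 120.
Those with Maya next to Ada: fuse the pair into one unit and seat 5 units around a circle — 2·(4)! = 48.
Subtracting, 120 − 48 = 72.

72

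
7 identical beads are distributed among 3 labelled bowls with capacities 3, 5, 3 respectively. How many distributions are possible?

13

By stars and bars, unrestricted non-negative solutions to x_1+…+x_3 = 7 number C(7+2,2) = 36.
Subtract solutions that violate a single cap (substitute x_i' = x_i − (cap_i+1)): x_1 ≥ 4 gives C(5,2) = 10; x_2 ≥ 6 gives C(3,2) = 3; x_3 ≥ 4 gives C(5,2) = 10. Together 23.
No two caps can be exceeded simultaneously, so the pair terms are all 0.
By inclusion–exclusion the count is 36 − 23 + 0 = 13.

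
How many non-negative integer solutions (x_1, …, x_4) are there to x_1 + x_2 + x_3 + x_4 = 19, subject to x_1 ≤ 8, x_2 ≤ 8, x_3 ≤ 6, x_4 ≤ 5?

151

Ignoring the caps, the number of non-negative solutions to x_1+…+x_4 = 19 is C(22,3) = 1540.
Subtract solutions that violate a single cap (substitute x_i' = x_i − (cap_i+1)): x_1 ≥ 9 gives C(13,3) = 286; x_2 ≥ 9 gives C(13,3) = 286; x_3 ≥ 7 gives C(15,3) = 455; x_4 ≥ 6 gives C(16,3) = 560. Together 1587.
Add back pairs where two caps are both exceeded: 4 + 20 + 35 + 20 + 35 + 84 = 198.
By inclusion–exclusion the count is 1540 − 1587 + 198 = 151.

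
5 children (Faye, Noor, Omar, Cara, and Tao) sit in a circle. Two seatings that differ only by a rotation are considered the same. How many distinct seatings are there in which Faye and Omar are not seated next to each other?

12

All circular seatings of 5 people number (4)! = 24.
Seatings with Faye beside Omar: treat them as a block with 2 internal orders, giving 2 × (3)! = 12.
Subtracting, 24 − 12 = 12.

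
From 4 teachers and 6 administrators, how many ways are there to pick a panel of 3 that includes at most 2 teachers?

116

Split by how many teachers are chosen (0 through 2).
Sum: C(4,0)·C(6,3) + C(4,1)·C(6,2) + C(4,2)·C(6,1) = 20 + 60 + 36 = 116.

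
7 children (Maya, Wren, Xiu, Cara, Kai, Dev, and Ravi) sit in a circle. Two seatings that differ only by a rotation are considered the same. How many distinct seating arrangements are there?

Seat Maya anywhere (absorbing the rotational symmetry), then permute the other 6: (6)! = 720.

720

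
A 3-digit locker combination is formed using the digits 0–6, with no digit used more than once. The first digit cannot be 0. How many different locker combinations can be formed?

The first digit has 7−1 = 6 choices (anything except 0).
The remaining 2 digits are filled from the other 6 symbols without repetition: 6 × 5 = 30.
Total: 6 × 30 = 180.

180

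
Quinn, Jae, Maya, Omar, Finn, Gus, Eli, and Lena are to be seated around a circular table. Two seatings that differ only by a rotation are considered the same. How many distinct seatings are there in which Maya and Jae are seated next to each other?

Treat {Maya, Jae} as one unit (2 internal orders) and seat the resulting 7 units around the table: (6)! circular arrangements.
So 2 × (6)! = 2 × 720 = 1440.

1440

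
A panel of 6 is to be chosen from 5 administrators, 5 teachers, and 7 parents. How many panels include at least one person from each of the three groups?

10325

Unrestricted: C(17,6) = 12376 ways to pick any 6 of the 17.
Subtract selections that omit an entire group: no administrators → C(12,6) = 924; no teachers → C(12,6) = 924; no parents → C(10,6) = 210.
Add back selections omitting two groups (i.e. drawn from a single group): C(5,6) + C(5,6) + C(7,6) = 7.
By inclusion–exclusion: 12376 − 2058 + 7 = 10325.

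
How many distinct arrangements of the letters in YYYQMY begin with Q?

Fix Q in the first position and arrange the remaining 5 letters.
Those 5 letters have Y appearing 4 times, giving (5)!/(4!) = 5.

5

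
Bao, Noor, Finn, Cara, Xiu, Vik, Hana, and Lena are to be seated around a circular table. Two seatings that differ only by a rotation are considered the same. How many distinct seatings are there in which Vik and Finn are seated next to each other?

1440

Glue Vik and Finn into a block (2 internal orders). Seating 7 units around a circle gives (6)! arrangements.
So 2 × (6)! = 2 × 720 = 1440.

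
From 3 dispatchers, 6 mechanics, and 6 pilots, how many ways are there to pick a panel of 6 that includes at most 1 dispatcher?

3300

Split by how many dispatchers are chosen (0 through 1).
Sum: C(3,0)·C(12,6) + C(3,1)·C(12,5) = 924 + 2376 = 3300.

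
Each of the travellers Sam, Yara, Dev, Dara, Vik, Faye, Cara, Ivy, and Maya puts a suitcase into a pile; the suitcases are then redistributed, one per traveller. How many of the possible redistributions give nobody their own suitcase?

Let Aᵢ be the assignments in which traveller i gets their own suitcase. We want the size of the complement of A₁∪…∪A_9.
By inclusion–exclusion this is Σ_{j=0}^{9} (−1)^j C(9,j)·(9−j)!.
Computing: 362880 − 362880 + 181440 − 60480 + 15120 − 3024 + 504 − 72 + 9 − 1 = 133496.

133496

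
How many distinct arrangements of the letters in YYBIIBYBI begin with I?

560

Fix I in the first position and arrange the remaining 8 letters.
Those 8 letters have B appearing 3 times, I appearing twice, and Y appearing 3 times, giving (8)!/(3!·3!·2!) = 560.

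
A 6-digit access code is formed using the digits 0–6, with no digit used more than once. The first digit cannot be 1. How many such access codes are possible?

4320

The first digit has 7−1 = 6 choices (anything except 1).
The remaining 5 digits are filled from the other 6 symbols without repetition: 6 × 5 × 4 × 3 × 2 = 720.
Total: 6 × 720 = 4320.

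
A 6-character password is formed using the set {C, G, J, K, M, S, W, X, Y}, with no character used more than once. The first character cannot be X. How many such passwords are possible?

The first character has 9−1 = 8 choices (anything except X).
The remaining 5 characters are filled from the other 8 symbols without repetition: 8 × 7 × 6 × 5 × 4 = 6720.
Total: 8 × 6720 = 53760.

53760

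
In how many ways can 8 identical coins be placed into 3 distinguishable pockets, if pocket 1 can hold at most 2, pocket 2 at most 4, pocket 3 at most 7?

14

Ignoring the caps, the number of non-negative solutions to x_1+…+x_3 = 8 is C(10,2) = 45.
Subtract solutions that violate a single cap (substitute x_i' = x_i − (cap_i+1)): x_1 ≥ 3 gives C(7,2) = 21; x_2 ≥ 5 gives C(5,2) = 10; x_3 ≥ 8 gives C(2,2) = 1. Together 32.
Add back pairs where two caps are both exceeded: 1 + 0 + 0 = 1.
By inclusion–exclusion the count is 45 − 32 + 1 = 14.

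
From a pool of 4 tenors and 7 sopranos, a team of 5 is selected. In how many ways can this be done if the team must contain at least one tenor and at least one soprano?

441

With no constraint there are C(11,5) = 462 possible selections.
Selections missing a whole group: no tenors → C(7,5) = 21; no sopranos → C(4,5) = 0.
Both groups omitted at once is impossible, so 462 − 21 = 441.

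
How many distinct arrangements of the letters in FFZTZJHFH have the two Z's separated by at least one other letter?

Total arrangements of FFZTZJHFH: 9!/(3!·2!·2!) = 15120.
If the two Z's are adjacent, glue them into one block, leaving 8 items to arrange: (8)!/(3!·2!) = 3360 ways.
Subtracting, 15120 − 3360 = 11760 arrangements keep the Z's apart.

11760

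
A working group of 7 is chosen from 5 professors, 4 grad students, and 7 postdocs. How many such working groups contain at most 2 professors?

7260

Split by how many professors are chosen (0 through 2).
Sum: C(5,0)·C(11,7) + C(5,1)·C(11,6) + C(5,2)·C(11,5) = 330 + 2310 + 4620 = 7260.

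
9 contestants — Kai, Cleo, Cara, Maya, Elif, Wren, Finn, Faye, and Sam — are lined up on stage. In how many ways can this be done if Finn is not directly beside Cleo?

282240

Of the 9! = 362880 arrangements, those with Finn and Cleo adjacent number 2 × 8! = 80640 (treat the pair as a block with 2 internal orders).
So 362880 − 80640 = 282240 arrangements keep them apart.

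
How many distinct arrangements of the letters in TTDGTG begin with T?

30

Fix T in the first position and arrange the remaining 5 letters.
Those 5 letters have G appearing twice and T appearing twice, giving (5)!/(2!·2!) = 30.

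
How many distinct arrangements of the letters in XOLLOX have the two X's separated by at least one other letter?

Total arrangements of XOLLOX: 6!/(2!·2!·2!) = 90.
Arrangements with the X's together: treat XX as one letter, giving (5)!/(2!·2!) = 30.
Hence 90 − 30 = 60.

60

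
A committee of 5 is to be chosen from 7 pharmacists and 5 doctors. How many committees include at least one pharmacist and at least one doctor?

770

With no constraint there are C(12,5) = 792 possible selections.
Subtract selections that omit an entire group: no pharmacists → C(5,5) = 1; no doctors → C(7,5) = 21.
Both groups omitted at once is impossible, so 792 − 22 = 770.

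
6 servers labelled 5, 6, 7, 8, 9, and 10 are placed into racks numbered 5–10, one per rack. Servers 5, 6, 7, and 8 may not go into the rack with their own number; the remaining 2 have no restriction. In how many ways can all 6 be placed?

362

Let Aᵢ (for 5 ≤ i ≤ 8) be the placements that put server i in its forbidden rack. Any j of these fix j positions, leaving (6−j)! ways to fill the rest, and there are C(4,j) ways to pick which j.
By inclusion–exclusion, the number of valid placements is Σ_{j=0}^{4} (−1)^j C(4,j)·(6−j)!.
Computing: 720 − 480 + 144 − 24 + 2 = 362.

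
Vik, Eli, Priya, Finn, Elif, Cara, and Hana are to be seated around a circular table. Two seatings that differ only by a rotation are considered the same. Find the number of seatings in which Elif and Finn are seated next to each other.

240

Glue Elif and Finn into a block (2 internal orders). Seating 6 units around a circle gives (5)! arrangements.
So 2 × (5)! = 2 × 120 = 240.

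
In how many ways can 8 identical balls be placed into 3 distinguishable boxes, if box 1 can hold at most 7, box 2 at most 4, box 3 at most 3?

By stars and bars, unrestricted non-negative solutions to x_1+…+x_3 = 8 number C(8+2,2) = 45.
Subtract solutions that violate a single cap (substitute x_i' = x_i − (cap_i+1)): x_1 ≥ 8 gives C(2,2) = 1; x_2 ≥ 5 gives C(5,2) = 10; x_3 ≥ 4 gives C(6,2) = 15. Together 26.
No two caps can be exceeded simultaneously, so the pair terms are all 0.
By inclusion–exclusion the count is 45 − 26 + 0 = 19.

19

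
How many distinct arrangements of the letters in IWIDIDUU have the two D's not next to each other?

Total arrangements of IWIDIDUU: 8!/(3!·2!·2!) = 1680.
Arrangements with the D's together: treat DD as one letter, giving (7)!/(3!·2!) = 420.
Hence 1680 − 420 = 1260.

1260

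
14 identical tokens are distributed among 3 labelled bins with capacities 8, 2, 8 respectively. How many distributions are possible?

12

Ignoring the caps, the number of non-negative solutions to x_1+…+x_3 = 14 is C(16,2) = 120.
Subtract solutions that violate a single cap (substitute x_i' = x_i − (cap_i+1)): x_1 ≥ 9 gives C(7,2) = 21; x_2 ≥ 3 gives C(13,2) = 78; x_3 ≥ 9 gives C(7,2) = 21. Together 120.
Add back pairs where two caps are both exceeded: 6 + 0 + 6 = 12.
By inclusion–exclusion the count is 120 − 120 + 12 = 12.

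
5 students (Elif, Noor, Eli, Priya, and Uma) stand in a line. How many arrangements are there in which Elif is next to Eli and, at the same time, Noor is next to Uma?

24

Treat {Elif,Eli} as one block (2 orders) and {Noor,Uma} as another (2 orders).
That leaves 3 units to arrange: 2 × 2 × 3! = 4 × 6 = 24.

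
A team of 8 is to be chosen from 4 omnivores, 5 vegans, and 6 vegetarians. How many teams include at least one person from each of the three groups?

6216

With no constraint there are C(15,8) = 6435 possible selections.
Selections missing a whole group: no omnivores → C(11,8) = 165; no vegans → C(10,8) = 45; no vegetarians → C(9,8) = 9.
Add back selections omitting two groups (i.e. drawn from a single group): C(4,8) + C(5,8) + C(6,8) = 0.
By inclusion–exclusion: 6435 − 219 + 0 = 6216.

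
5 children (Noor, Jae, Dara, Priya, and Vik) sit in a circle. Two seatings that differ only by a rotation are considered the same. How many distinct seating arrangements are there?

24

Seat Noor anywhere (absorbing the rotational symmetry), then permute the other 4: (4)! = 24.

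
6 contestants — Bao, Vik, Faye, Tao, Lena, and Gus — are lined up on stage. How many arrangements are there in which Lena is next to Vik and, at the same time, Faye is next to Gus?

96

Treat {Lena,Vik} as one block (2 orders) and {Faye,Gus} as another (2 orders).
That leaves 4 units to arrange: 2 × 2 × 4! = 4 × 24 = 96.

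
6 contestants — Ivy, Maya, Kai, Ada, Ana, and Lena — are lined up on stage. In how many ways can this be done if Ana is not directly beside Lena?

Of the 6! = 720 arrangements, those with Ana and Lena adjacent number 2 × 5! = 240 (treat the pair as a block with 2 internal orders).
Complementary counting: 720 − 240 = 480.

480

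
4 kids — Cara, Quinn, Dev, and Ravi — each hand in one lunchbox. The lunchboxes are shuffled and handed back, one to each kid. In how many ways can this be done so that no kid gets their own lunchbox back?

9

Count assignments avoiding every fixed point. For any j of the 4 kids fixed to their own lunchbox, the other 4−j can be arranged in (4−j)! ways.
By inclusion–exclusion this is Σ_{j=0}^{4} (−1)^j C(4,j)·(4−j)!.
Computing: 24 − 24 + 12 − 4 + 1 = 9.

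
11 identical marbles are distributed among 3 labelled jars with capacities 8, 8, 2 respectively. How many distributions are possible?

21

Without the upper bounds there are C(13,2) = 78 ways to split 11 among 3 jars.
Subtract solutions that violate a single cap (substitute x_i' = x_i − (cap_i+1)): x_1 ≥ 9 gives C(4,2) = 6; x_2 ≥ 9 gives C(4,2) = 6; x_3 ≥ 3 gives C(10,2) = 45. Together 57.
No two caps can be exceeded simultaneously, so the pair terms are all 0.
By inclusion–exclusion the count is 78 − 57 + 0 = 21.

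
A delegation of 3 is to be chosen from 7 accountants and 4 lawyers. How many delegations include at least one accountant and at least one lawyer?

126

With no constraint there are C(11,3) = 165 possible selections.
Subtract selections that omit an entire group: no accountants → C(4,3) = 4; no lawyers → C(7,3) = 35.
Both groups omitted at once is impossible, so 165 − 39 = 126.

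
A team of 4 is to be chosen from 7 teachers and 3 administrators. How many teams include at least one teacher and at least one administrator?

175

With no constraint there are C(10,4) = 210 possible selections.
Subtract selections that omit an entire group: no teachers → C(3,4) = 0; no administrators → C(7,4) = 35.
Both groups omitted at once is impossible, so 210 − 35 = 175.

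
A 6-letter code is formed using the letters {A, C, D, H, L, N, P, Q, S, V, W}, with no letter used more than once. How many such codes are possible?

This is a permutation of 6 out of 11: P(11,6) = 11!/5!.
That product is 11 × 10 × 9 × 8 × 7 × 6 = 332640.

332640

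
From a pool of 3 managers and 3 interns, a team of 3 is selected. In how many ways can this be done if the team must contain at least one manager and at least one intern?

Unrestricted: C(6,3) = 20 ways to pick any 3 of the 6.
Subtract selections that omit an entire group: no managers → C(3,3) = 1; no interns → C(3,3) = 1.
Both groups omitted at once is impossible, so 20 − 2 = 18.

18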